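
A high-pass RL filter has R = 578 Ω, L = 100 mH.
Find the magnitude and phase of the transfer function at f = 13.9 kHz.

Step 1 — Angular frequency: ω = 2π·1.39e+04 = 8.734e+04 rad/s.
Step 2 — Transfer function: H(jω) = jωL/(R + jωL).
Step 3 — Numerator jωL = j·8734; denominator R + jωL = 578 + j8734.
Step 4 — H = 0.9956 + j0.06589.
Step 5 — Magnitude: |H| = 0.9978 (-0.0 dB); phase: φ = 3.8°.

|H| = 0.9978 (-0.0 dB), φ = 3.8°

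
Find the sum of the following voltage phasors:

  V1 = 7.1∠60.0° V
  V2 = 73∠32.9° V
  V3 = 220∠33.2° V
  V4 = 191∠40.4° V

Step 1 — Convert each phasor to rectangular form:
  V1 = 7.1·(cos(60.0°) + j·sin(60.0°)) = 3.55 + j6.149 V
  V2 = 73·(cos(32.9°) + j·sin(32.9°)) = 61.29 + j39.65 V
  V3 = 220·(cos(33.2°) + j·sin(33.2°)) = 184.1 + j120.5 V
  V4 = 191·(cos(40.4°) + j·sin(40.4°)) = 145.5 + j123.8 V
Step 2 — Sum components: V_total = 394.4 + j290.1 V.
Step 3 — Convert to polar: |V_total| = 489.6 V, ∠V_total = 36.3°.

V_total = 489.6∠36.3° V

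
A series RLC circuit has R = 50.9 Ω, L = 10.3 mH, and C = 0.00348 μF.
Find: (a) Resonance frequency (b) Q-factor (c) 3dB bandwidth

Step 1 — Resonance condition Im(Z)=0 gives ω₀ = 1/√(LC).
Step 2 — ω₀ = 1/√(0.0103·3.48e-09) = 1.67e+05 rad/s.
Step 3 — f₀ = ω₀/(2π) = 2.658e+04 Hz.
Step 4 — Series Q: Q = ω₀L/R = 1.67e+05·0.0103/50.9 = 33.8.
Step 5 — 3dB bandwidth: Δω = ω₀/Q = 4942 rad/s; BW = Δω/(2π) = 786.5 Hz.

(a) f₀ = 2.658e+04 Hz  (b) Q = 33.8  (c) BW = 786.5 Hz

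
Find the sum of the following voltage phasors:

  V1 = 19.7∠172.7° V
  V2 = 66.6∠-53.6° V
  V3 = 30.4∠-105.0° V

Step 1 — Convert each phasor to rectangular form:
  V1 = 19.7·(cos(172.7°) + j·sin(172.7°)) = -19.54 + j2.503 V
  V2 = 66.6·(cos(-53.6°) + j·sin(-53.6°)) = 39.52 - j53.61 V
  V3 = 30.4·(cos(-105.0°) + j·sin(-105.0°)) = -7.868 - j29.36 V
Step 2 — Sum components: V_total = 12.11 - j80.47 V.
Step 3 — Convert to polar: |V_total| = 81.37 V, ∠V_total = -81.4°.

V_total = 81.37∠-81.4° V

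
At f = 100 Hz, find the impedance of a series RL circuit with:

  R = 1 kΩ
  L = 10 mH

Step 1 — Angular frequency: ω = 2π·f = 2π·100 = 628.3 rad/s.
Step 2 — Component impedances:
  R: Z = R = 1000 Ω
  L: Z = jωL = j·628.3·0.01 = 0 + j6.283 Ω
Step 3 — Series combination: Z_total = R + L = 1000 + j6.283 Ω = 1000∠0.4° Ω.

Z = 1000 + j6.283 Ω = 1000∠0.4° Ω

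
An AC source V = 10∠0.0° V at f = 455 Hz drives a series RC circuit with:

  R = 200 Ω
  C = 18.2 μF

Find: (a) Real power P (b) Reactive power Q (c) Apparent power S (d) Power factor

Step 1 — Angular frequency: ω = 2π·f = 2π·455 = 2859 rad/s.
Step 2 — Component impedances:
  R: Z = R = 200 Ω
  C: Z = 1/(jωC) = -j/(ω·C) = 0 - j19.22 Ω
Step 3 — Series combination: Z_total = R + C = 200 - j19.22 Ω = 200.9∠-5.5° Ω.
Step 4 — Source phasor: V = 10∠0.0° V = 10 V.
Step 5 — Current: I = V / Z = 0.04954 + j0.004761 A = 0.04977∠5.5° A.
Step 6 — Complex power: S = V·I* = 0.4954 - j0.04761 VA.
Step 7 — Real power: P = Re(S) = 0.4954 W.
Step 8 — Reactive power: Q = Im(S) = -0.04761 VAR.
Step 9 — Apparent power: |S| = 0.4977 VA.
Step 10 — Power factor: PF = P/|S| = 0.9954 (leading).

(a) P = 0.4954 W  (b) Q = -0.04761 VAR  (c) S = 0.4977 VA  (d) PF = 0.9954 (leading)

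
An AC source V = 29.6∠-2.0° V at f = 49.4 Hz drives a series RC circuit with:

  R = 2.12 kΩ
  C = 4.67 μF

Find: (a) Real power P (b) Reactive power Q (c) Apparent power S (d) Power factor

Step 1 — Angular frequency: ω = 2π·f = 2π·49.4 = 310.4 rad/s.
Step 2 — Component impedances:
  R: Z = R = 2120 Ω
  C: Z = 1/(jωC) = -j/(ω·C) = 0 - j689.9 Ω
Step 3 — Series combination: Z_total = R + C = 2120 - j689.9 Ω = 2229∠-18.0° Ω.
Step 4 — Source phasor: V = 29.6∠-2.0° V = 29.58 - j1.033 V.
Step 5 — Current: I = V / Z = 0.01276 + j0.003665 A = 0.01328∠16.0° A.
Step 6 — Complex power: S = V·I* = 0.3737 - j0.1216 VA.
Step 7 — Real power: P = Re(S) = 0.3737 W.
Step 8 — Reactive power: Q = Im(S) = -0.1216 VAR.
Step 9 — Apparent power: |S| = 0.393 VA.
Step 10 — Power factor: PF = P/|S| = 0.9509 (leading).

(a) P = 0.3737 W  (b) Q = -0.1216 VAR  (c) S = 0.393 VA  (d) PF = 0.9509 (leading)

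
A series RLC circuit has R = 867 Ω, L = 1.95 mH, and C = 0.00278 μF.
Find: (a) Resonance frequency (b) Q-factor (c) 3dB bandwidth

Step 1 — Resonance: ω₀ = 1/√(LC) = 1/√(0.00195·2.78e-09) = 4.295e+05 rad/s.
Step 2 — f₀ = ω₀/(2π) = 6.836e+04 Hz.
Step 3 — Series Q: Q = ω₀L/R = 4.295e+05·0.00195/867 = 0.966.
Step 4 — Bandwidth: Δω = ω₀/Q = 4.446e+05 rad/s; BW = Δω/(2π) = 7.076e+04 Hz.

(a) f₀ = 6.836e+04 Hz  (b) Q = 0.966  (c) BW = 7.076e+04 Hz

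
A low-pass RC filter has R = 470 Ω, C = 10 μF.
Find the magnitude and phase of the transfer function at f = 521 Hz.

Step 1 — Angular frequency: ω = 2π·521 = 3274 rad/s.
Step 2 — Transfer function: H(jω) = 1/(1 + jωRC).
Step 3 — Denominator: 1 + jωRC = 1 + j·3274·470·1e-05 = 1 + j15.39.
Step 4 — H = 0.004207 - j0.06472.
Step 5 — Magnitude: |H| = 0.06486 (-23.8 dB); phase: φ = -86.3°.

|H| = 0.06486 (-23.8 dB), φ = -86.3°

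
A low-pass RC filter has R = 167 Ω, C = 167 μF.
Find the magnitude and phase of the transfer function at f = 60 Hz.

Step 1 — Angular frequency: ω = 2π·60 = 377 rad/s.
Step 2 — Transfer function: H(jω) = 1/(1 + jωRC).
Step 3 — Denominator: 1 + jωRC = 1 + j·377·167·0.000167 = 1 + j10.51.
Step 4 — H = 0.008965 - j0.09426.
Step 5 — Magnitude: |H| = 0.09468 (-20.5 dB); phase: φ = -84.6°.

|H| = 0.09468 (-20.5 dB), φ = -84.6°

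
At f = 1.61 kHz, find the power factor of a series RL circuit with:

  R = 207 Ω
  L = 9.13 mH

Step 1 — Angular frequency: ω = 2π·f = 2π·1610 = 1.012e+04 rad/s.
Step 2 — Component impedances:
  R: Z = R = 207 Ω
  L: Z = jωL = j·1.012e+04·0.00913 = 0 + j92.36 Ω
Step 3 — Series combination: Z_total = R + L = 207 + j92.36 Ω = 226.7∠24.0° Ω.
Step 4 — Power factor: PF = cos(φ) = Re(Z)/|Z| = 207/226.67 = 0.9132.
Step 5 — Type: Im(Z) = 92.36 ⇒ lagging (phase φ = 24.0°).

PF = 0.9132 (lagging, φ = 24.0°)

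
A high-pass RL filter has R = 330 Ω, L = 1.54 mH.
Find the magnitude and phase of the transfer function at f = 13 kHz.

Step 1 — Angular frequency: ω = 2π·1.3e+04 = 8.168e+04 rad/s.
Step 2 — Transfer function: H(jω) = jωL/(R + jωL).
Step 3 — Numerator jωL = j·125.8; denominator R + jωL = 330 + j125.8.
Step 4 — H = 0.1269 + j0.3328.
Step 5 — Magnitude: |H| = 0.3562 (-9.0 dB); phase: φ = 69.1°.

|H| = 0.3562 (-9.0 dB), φ = 69.1°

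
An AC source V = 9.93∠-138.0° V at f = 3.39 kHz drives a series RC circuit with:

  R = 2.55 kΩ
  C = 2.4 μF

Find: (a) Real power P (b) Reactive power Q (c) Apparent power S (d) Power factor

Step 1 — Angular frequency: ω = 2π·f = 2π·3390 = 2.13e+04 rad/s.
Step 2 — Component impedances:
  R: Z = R = 2550 Ω
  C: Z = 1/(jωC) = -j/(ω·C) = 0 - j19.56 Ω
Step 3 — Series combination: Z_total = R + C = 2550 - j19.56 Ω = 2550∠-0.4° Ω.
Step 4 — Source phasor: V = 9.93∠-138.0° V = -7.379 - j6.644 V.
Step 5 — Current: I = V / Z = -0.002874 - j0.002628 A = 0.003894∠-137.6° A.
Step 6 — Complex power: S = V·I* = 0.03867 - j0.0002966 VA.
Step 7 — Real power: P = Re(S) = 0.03867 W.
Step 8 — Reactive power: Q = Im(S) = -0.0002966 VAR.
Step 9 — Apparent power: |S| = 0.03867 VA.
Step 10 — Power factor: PF = P/|S| = 1 (leading).

(a) P = 0.03867 W  (b) Q = -0.0002966 VAR  (c) S = 0.03867 VA  (d) PF = 1 (leading)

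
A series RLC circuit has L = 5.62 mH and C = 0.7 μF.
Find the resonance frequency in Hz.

Step 1 — Resonance condition Im(Z)=0 gives ω₀ = 1/√(LC).
Step 2 — ω₀ = 1/√(0.00562·7e-07) = 1.594e+04 rad/s.
Step 3 — f₀ = ω₀/(2π) = 2537 Hz.

f₀ = 2537 Hz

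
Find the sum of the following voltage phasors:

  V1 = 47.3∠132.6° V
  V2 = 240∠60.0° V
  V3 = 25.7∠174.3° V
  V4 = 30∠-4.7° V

Step 1 — Convert each phasor to rectangular form:
  V1 = 47.3·(cos(132.6°) + j·sin(132.6°)) = -32.02 + j34.82 V
  V2 = 240·(cos(60.0°) + j·sin(60.0°)) = 120 + j207.8 V
  V3 = 25.7·(cos(174.3°) + j·sin(174.3°)) = -25.57 + j2.553 V
  V4 = 30·(cos(-4.7°) + j·sin(-4.7°)) = 29.9 - j2.458 V
Step 2 — Sum components: V_total = 92.31 + j242.8 V.
Step 3 — Convert to polar: |V_total| = 259.7 V, ∠V_total = 69.2°.

V_total = 259.7∠69.2° V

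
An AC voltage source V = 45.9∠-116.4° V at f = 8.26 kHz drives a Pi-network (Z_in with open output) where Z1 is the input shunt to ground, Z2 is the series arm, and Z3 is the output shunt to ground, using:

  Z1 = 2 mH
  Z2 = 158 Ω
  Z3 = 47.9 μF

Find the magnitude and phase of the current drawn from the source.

Step 1 — Angular frequency: ω = 2π·f = 2π·8260 = 5.19e+04 rad/s.
Step 2 — Component impedances:
  Z1: Z = jωL = j·5.19e+04·0.002 = 0 + j103.8 Ω
  Z2: Z = R = 158 Ω
  Z3: Z = 1/(jωC) = -j/(ω·C) = 0 - j0.4023 Ω
Step 3 — With open output, the series arm Z2 and the output shunt Z3 appear in series to ground: Z2 + Z3 = 158 - j0.4023 Ω.
Step 4 — Parallel with input shunt Z1: Z_in = Z1 || (Z2 + Z3) = 47.74 + j72.55 Ω = 86.85∠56.7° Ω.
Step 5 — Source phasor: V = 45.9∠-116.4° V = -20.41 - j41.11 V.
Step 6 — Ohm's law: I = V / Z_total = (-20.41 - j41.11) / (47.74 + j72.55) = -0.5246 - j0.06392 A.
Step 7 — Convert to polar: |I| = 0.5285 A, ∠I = -173.1°.

I = 0.5285∠-173.1° A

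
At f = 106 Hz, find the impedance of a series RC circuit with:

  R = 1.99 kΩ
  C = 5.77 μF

Step 1 — Angular frequency: ω = 2π·f = 2π·106 = 666 rad/s.
Step 2 — Component impedances:
  R: Z = R = 1990 Ω
  C: Z = 1/(jωC) = -j/(ω·C) = 0 - j260.2 Ω
Step 3 — Series combination: Z_total = R + C = 1990 - j260.2 Ω = 2007∠-7.4° Ω.

Z = 1990 - j260.2 Ω = 2007∠-7.4° Ω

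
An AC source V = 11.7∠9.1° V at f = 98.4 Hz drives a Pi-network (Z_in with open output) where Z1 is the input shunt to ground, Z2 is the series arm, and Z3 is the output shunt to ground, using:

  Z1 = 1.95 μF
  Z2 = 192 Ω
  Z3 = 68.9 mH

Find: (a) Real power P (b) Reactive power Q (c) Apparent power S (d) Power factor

Step 1 — Angular frequency: ω = 2π·f = 2π·98.4 = 618.3 rad/s.
Step 2 — Component impedances:
  Z1: Z = 1/(jωC) = -j/(ω·C) = 0 - j829.5 Ω
  Z2: Z = R = 192 Ω
  Z3: Z = jωL = j·618.3·0.0689 = 0 + j42.6 Ω
Step 3 — With open output, the series arm Z2 and the output shunt Z3 appear in series to ground: Z2 + Z3 = 192 + j42.6 Ω.
Step 4 — Parallel with input shunt Z1: Z_in = Z1 || (Z2 + Z3) = 201.4 - j4.23 Ω = 201.4∠-1.2° Ω.
Step 5 — Source phasor: V = 11.7∠9.1° V = 11.55 + j1.85 V.
Step 6 — Current: I = V / Z = 0.05715 + j0.01039 A = 0.05809∠10.3° A.
Step 7 — Complex power: S = V·I* = 0.6795 - j0.01427 VA.
Step 8 — Real power: P = Re(S) = 0.6795 W.
Step 9 — Reactive power: Q = Im(S) = -0.01427 VAR.
Step 10 — Apparent power: |S| = 0.6797 VA.
Step 11 — Power factor: PF = P/|S| = 0.9998 (leading).

(a) P = 0.6795 W  (b) Q = -0.01427 VAR  (c) S = 0.6797 VA  (d) PF = 0.9998 (leading)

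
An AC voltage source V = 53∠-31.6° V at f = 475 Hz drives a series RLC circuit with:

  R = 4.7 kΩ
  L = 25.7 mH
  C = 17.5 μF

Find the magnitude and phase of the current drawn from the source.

Step 1 — Angular frequency: ω = 2π·f = 2π·475 = 2985 rad/s.
Step 2 — Component impedances:
  R: Z = R = 4700 Ω
  L: Z = jωL = j·2985·0.0257 = 0 + j76.7 Ω
  C: Z = 1/(jωC) = -j/(ω·C) = 0 - j19.15 Ω
Step 3 — Series combination: Z_total = R + L + C = 4700 + j57.56 Ω = 4700∠0.7° Ω.
Step 4 — Source phasor: V = 53∠-31.6° V = 45.14 - j27.77 V.
Step 5 — Ohm's law: I = V / Z_total = (45.14 - j27.77) / (4700 + j57.56) = 0.009531 - j0.006025 A.
Step 6 — Convert to polar: |I| = 0.01128 A, ∠I = -32.3°.

I = 0.01128∠-32.3° A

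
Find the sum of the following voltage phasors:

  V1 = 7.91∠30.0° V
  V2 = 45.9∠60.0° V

Step 1 — Convert each phasor to rectangular form:
  V1 = 7.91·(cos(30.0°) + j·sin(30.0°)) = 6.85 + j3.955 V
  V2 = 45.9·(cos(60.0°) + j·sin(60.0°)) = 22.95 + j39.75 V
Step 2 — Sum components: V_total = 29.8 + j43.71 V.
Step 3 — Convert to polar: |V_total| = 52.9 V, ∠V_total = 55.7°.

V_total = 52.9∠55.7° V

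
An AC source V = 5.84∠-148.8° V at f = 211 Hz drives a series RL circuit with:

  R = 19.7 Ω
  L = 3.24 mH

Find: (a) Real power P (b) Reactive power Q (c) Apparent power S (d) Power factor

Step 1 — Angular frequency: ω = 2π·f = 2π·211 = 1326 rad/s.
Step 2 — Component impedances:
  R: Z = R = 19.7 Ω
  L: Z = jωL = j·1326·0.00324 = 0 + j4.295 Ω
Step 3 — Series combination: Z_total = R + L = 19.7 + j4.295 Ω = 20.16∠12.3° Ω.
Step 4 — Source phasor: V = 5.84∠-148.8° V = -4.995 - j3.025 V.
Step 5 — Current: I = V / Z = -0.274 - j0.09382 A = 0.2896∠-161.1° A.
Step 6 — Complex power: S = V·I* = 1.653 + j0.3604 VA.
Step 7 — Real power: P = Re(S) = 1.653 W.
Step 8 — Reactive power: Q = Im(S) = 0.3604 VAR.
Step 9 — Apparent power: |S| = 1.692 VA.
Step 10 — Power factor: PF = P/|S| = 0.977 (lagging).

(a) P = 1.653 W  (b) Q = 0.3604 VAR  (c) S = 1.692 VA  (d) PF = 0.977 (lagging)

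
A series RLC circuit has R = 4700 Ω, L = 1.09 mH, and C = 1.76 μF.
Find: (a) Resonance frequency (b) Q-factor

Step 1 — Resonance condition Im(Z)=0 gives ω₀ = 1/√(LC).
Step 2 — ω₀ = 1/√(0.00109·1.76e-06) = 2.283e+04 rad/s.
Step 3 — f₀ = ω₀/(2π) = 3634 Hz.
Step 4 — Series Q: Q = ω₀L/R = 2.283e+04·0.00109/4700 = 0.005295.

(a) f₀ = 3634 Hz  (b) Q = 0.005295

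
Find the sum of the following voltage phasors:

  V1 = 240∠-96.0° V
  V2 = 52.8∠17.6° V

Step 1 — Convert each phasor to rectangular form:
  V1 = 240·(cos(-96.0°) + j·sin(-96.0°)) = -25.09 - j238.7 V
  V2 = 52.8·(cos(17.6°) + j·sin(17.6°)) = 50.33 + j15.97 V
Step 2 — Sum components: V_total = 25.24 - j222.7 V.
Step 3 — Convert to polar: |V_total| = 224.1 V, ∠V_total = -83.5°.

V_total = 224.1∠-83.5° V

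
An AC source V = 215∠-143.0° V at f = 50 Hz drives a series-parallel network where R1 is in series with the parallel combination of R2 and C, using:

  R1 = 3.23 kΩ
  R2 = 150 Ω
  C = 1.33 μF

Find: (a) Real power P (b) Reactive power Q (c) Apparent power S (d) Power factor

Step 1 — Angular frequency: ω = 2π·f = 2π·50 = 314.2 rad/s.
Step 2 — Component impedances:
  R1: Z = R = 3230 Ω
  R2: Z = R = 150 Ω
  C: Z = 1/(jωC) = -j/(ω·C) = 0 - j2393 Ω
Step 3 — Parallel branch: R2 || C = 1/(1/R2 + 1/C) = 149.4 - j9.364 Ω.
Step 4 — Series with R1: Z_total = R1 + (R2 || C) = 3379 - j9.364 Ω = 3379∠-0.2° Ω.
Step 5 — Source phasor: V = 215∠-143.0° V = -171.7 - j129.4 V.
Step 6 — Current: I = V / Z = -0.0507 - j0.03843 A = 0.06362∠-142.8° A.
Step 7 — Complex power: S = V·I* = 13.68 - j0.0379 VA.
Step 8 — Real power: P = Re(S) = 13.68 W.
Step 9 — Reactive power: Q = Im(S) = -0.0379 VAR.
Step 10 — Apparent power: |S| = 13.68 VA.
Step 11 — Power factor: PF = P/|S| = 1 (leading).

(a) P = 13.68 W  (b) Q = -0.0379 VAR  (c) S = 13.68 VA  (d) PF = 1 (leading)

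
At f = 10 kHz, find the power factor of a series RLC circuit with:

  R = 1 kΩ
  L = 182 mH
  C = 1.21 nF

Step 1 — Angular frequency: ω = 2π·f = 2π·1e+04 = 6.283e+04 rad/s.
Step 2 — Component impedances:
  R: Z = R = 1000 Ω
  L: Z = jωL = j·6.283e+04·0.182 = 0 + j1.144e+04 Ω
  C: Z = 1/(jωC) = -j/(ω·C) = 0 - j1.315e+04 Ω
Step 3 — Series combination: Z_total = R + L + C = 1000 - j1718 Ω = 1988∠-59.8° Ω.
Step 4 — Power factor: PF = cos(φ) = Re(Z)/|Z| = 1000/1987.8 = 0.5031.
Step 5 — Type: Im(Z) = -1718 ⇒ leading (phase φ = -59.8°).

PF = 0.5031 (leading, φ = -59.8°)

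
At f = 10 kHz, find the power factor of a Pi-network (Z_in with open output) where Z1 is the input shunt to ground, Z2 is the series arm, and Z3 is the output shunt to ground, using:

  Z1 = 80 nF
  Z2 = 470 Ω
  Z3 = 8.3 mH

Step 1 — Angular frequency: ω = 2π·f = 2π·1e+04 = 6.283e+04 rad/s.
Step 2 — Component impedances:
  Z1: Z = 1/(jωC) = -j/(ω·C) = 0 - j198.9 Ω
  Z2: Z = R = 470 Ω
  Z3: Z = jωL = j·6.283e+04·0.0083 = 0 + j521.5 Ω
Step 3 — With open output, the series arm Z2 and the output shunt Z3 appear in series to ground: Z2 + Z3 = 470 + j521.5 Ω.
Step 4 — Parallel with input shunt Z1: Z_in = Z1 || (Z2 + Z3) = 57.25 - j238.2 Ω = 245∠-76.5° Ω.
Step 5 — Power factor: PF = cos(φ) = Re(Z)/|Z| = 57.246/245.01 = 0.2336.
Step 6 — Type: Im(Z) = -238.2 ⇒ leading (phase φ = -76.5°).

PF = 0.2336 (leading, φ = -76.5°)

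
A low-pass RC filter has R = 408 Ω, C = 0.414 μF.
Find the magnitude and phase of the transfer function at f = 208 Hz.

Step 1 — Angular frequency: ω = 2π·208 = 1307 rad/s.
Step 2 — Transfer function: H(jω) = 1/(1 + jωRC).
Step 3 — Denominator: 1 + jωRC = 1 + j·1307·408·4.14e-07 = 1 + j0.2208.
Step 4 — H = 0.9535 - j0.2105.
Step 5 — Magnitude: |H| = 0.9765 (-0.2 dB); phase: φ = -12.4°.

|H| = 0.9765 (-0.2 dB), φ = -12.4°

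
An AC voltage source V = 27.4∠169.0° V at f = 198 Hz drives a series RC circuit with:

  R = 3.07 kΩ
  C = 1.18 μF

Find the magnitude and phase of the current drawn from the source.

Step 1 — Angular frequency: ω = 2π·f = 2π·198 = 1244 rad/s.
Step 2 — Component impedances:
  R: Z = R = 3070 Ω
  C: Z = 1/(jωC) = -j/(ω·C) = 0 - j681.2 Ω
Step 3 — Series combination: Z_total = R + C = 3070 - j681.2 Ω = 3145∠-12.5° Ω.
Step 4 — Source phasor: V = 27.4∠169.0° V = -26.9 + j5.228 V.
Step 5 — Ohm's law: I = V / Z_total = (-26.9 + j5.228) / (3070 - j681.2) = -0.00871 - j0.0002297 A.
Step 6 — Convert to polar: |I| = 0.008713 A, ∠I = -178.5°.

I = 0.008713∠-178.5° A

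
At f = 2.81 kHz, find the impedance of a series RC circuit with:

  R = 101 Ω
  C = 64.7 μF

Step 1 — Angular frequency: ω = 2π·f = 2π·2810 = 1.766e+04 rad/s.
Step 2 — Component impedances:
  R: Z = R = 101 Ω
  C: Z = 1/(jωC) = -j/(ω·C) = 0 - j0.8754 Ω
Step 3 — Series combination: Z_total = R + C = 101 - j0.8754 Ω = 101∠-0.5° Ω.

Z = 101 - j0.8754 Ω = 101∠-0.5° Ω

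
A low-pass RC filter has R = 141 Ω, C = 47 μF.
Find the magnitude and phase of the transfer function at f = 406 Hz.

Step 1 — Angular frequency: ω = 2π·406 = 2551 rad/s.
Step 2 — Transfer function: H(jω) = 1/(1 + jωRC).
Step 3 — Denominator: 1 + jωRC = 1 + j·2551·141·4.7e-05 = 1 + j16.91.
Step 4 — H = 0.003487 - j0.05895.
Step 5 — Magnitude: |H| = 0.05905 (-24.6 dB); phase: φ = -86.6°.

|H| = 0.05905 (-24.6 dB), φ = -86.6°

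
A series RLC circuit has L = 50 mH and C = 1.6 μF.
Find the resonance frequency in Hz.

Step 1 — Resonance condition Im(Z)=0 gives ω₀ = 1/√(LC).
Step 2 — ω₀ = 1/√(0.05·1.6e-06) = 3536 rad/s.
Step 3 — f₀ = ω₀/(2π) = 562.7 Hz.

f₀ = 562.7 Hz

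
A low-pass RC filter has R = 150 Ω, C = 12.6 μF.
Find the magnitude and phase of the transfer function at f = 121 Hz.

Step 1 — Angular frequency: ω = 2π·121 = 760.3 rad/s.
Step 2 — Transfer function: H(jω) = 1/(1 + jωRC).
Step 3 — Denominator: 1 + jωRC = 1 + j·760.3·150·1.26e-05 = 1 + j1.437.
Step 4 — H = 0.3263 - j0.4689.
Step 5 — Magnitude: |H| = 0.5712 (-4.9 dB); phase: φ = -55.2°.

|H| = 0.5712 (-4.9 dB), φ = -55.2°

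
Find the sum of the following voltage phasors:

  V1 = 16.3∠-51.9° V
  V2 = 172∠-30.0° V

Step 1 — Convert each phasor to rectangular form:
  V1 = 16.3·(cos(-51.9°) + j·sin(-51.9°)) = 10.06 - j12.83 V
  V2 = 172·(cos(-30.0°) + j·sin(-30.0°)) = 149 - j86 V
Step 2 — Sum components: V_total = 159 - j98.83 V.
Step 3 — Convert to polar: |V_total| = 187.2 V, ∠V_total = -31.9°.

V_total = 187.2∠-31.9° V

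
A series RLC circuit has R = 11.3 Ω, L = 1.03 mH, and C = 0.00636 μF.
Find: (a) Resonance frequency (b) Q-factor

Step 1 — Resonance condition Im(Z)=0 gives ω₀ = 1/√(LC).
Step 2 — ω₀ = 1/√(0.00103·6.36e-09) = 3.907e+05 rad/s.
Step 3 — f₀ = ω₀/(2π) = 6.218e+04 Hz.
Step 4 — Series Q: Q = ω₀L/R = 3.907e+05·0.00103/11.3 = 35.61.

(a) f₀ = 6.218e+04 Hz  (b) Q = 35.61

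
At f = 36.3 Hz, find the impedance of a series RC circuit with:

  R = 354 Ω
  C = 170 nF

Step 1 — Angular frequency: ω = 2π·f = 2π·36.3 = 228.1 rad/s.
Step 2 — Component impedances:
  R: Z = R = 354 Ω
  C: Z = 1/(jωC) = -j/(ω·C) = 0 - j2.579e+04 Ω
Step 3 — Series combination: Z_total = R + C = 354 - j2.579e+04 Ω = 2.579e+04∠-89.2° Ω.

Z = 354 - j2.579e+04 Ω = 2.579e+04∠-89.2° Ω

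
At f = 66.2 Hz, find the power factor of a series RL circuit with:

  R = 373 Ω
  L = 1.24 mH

Step 1 — Angular frequency: ω = 2π·f = 2π·66.2 = 415.9 rad/s.
Step 2 — Component impedances:
  R: Z = R = 373 Ω
  L: Z = jωL = j·415.9·0.00124 = 0 + j0.5158 Ω
Step 3 — Series combination: Z_total = R + L = 373 + j0.5158 Ω = 373∠0.1° Ω.
Step 4 — Power factor: PF = cos(φ) = Re(Z)/|Z| = 373/373 = 1.
Step 5 — Type: Im(Z) = 0.5158 ⇒ lagging (phase φ = 0.1°).

PF = 1 (lagging, φ = 0.1°)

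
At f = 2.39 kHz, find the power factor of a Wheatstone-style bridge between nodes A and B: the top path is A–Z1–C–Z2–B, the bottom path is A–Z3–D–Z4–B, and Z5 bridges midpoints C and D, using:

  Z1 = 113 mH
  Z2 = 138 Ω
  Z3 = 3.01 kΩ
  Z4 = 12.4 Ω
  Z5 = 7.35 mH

Step 1 — Angular frequency: ω = 2π·f = 2π·2390 = 1.502e+04 rad/s.
Step 2 — Component impedances:
  Z1: Z = jωL = j·1.502e+04·0.113 = 0 + j1697 Ω
  Z2: Z = R = 138 Ω
  Z3: Z = R = 3010 Ω
  Z4: Z = R = 12.4 Ω
  Z5: Z = jωL = j·1.502e+04·0.00735 = 0 + j110.4 Ω
Step 3 — Bridge requires nodal analysis (the Z5 bridge couples midpoints C and D, so the two paths cannot be reduced to a simple series/parallel combination). Setting node B to ground and injecting 1 A at node A, the 3-node admittance system at A, C, D solves to V_A = Z_AB = 791.9 + j1277 Ω = 1502∠58.2° Ω.
Step 4 — Power factor: PF = cos(φ) = Re(Z)/|Z| = 791.87/1502.2 = 0.5271.
Step 5 — Type: Im(Z) = 1277 ⇒ lagging (phase φ = 58.2°).

PF = 0.5271 (lagging, φ = 58.2°)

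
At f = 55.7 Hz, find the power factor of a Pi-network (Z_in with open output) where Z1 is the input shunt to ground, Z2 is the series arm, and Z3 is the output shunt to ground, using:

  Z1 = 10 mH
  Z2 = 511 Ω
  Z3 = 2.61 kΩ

Step 1 — Angular frequency: ω = 2π·f = 2π·55.7 = 350 rad/s.
Step 2 — Component impedances:
  Z1: Z = jωL = j·350·0.01 = 0 + j3.5 Ω
  Z2: Z = R = 511 Ω
  Z3: Z = R = 2610 Ω
Step 3 — With open output, the series arm Z2 and the output shunt Z3 appear in series to ground: Z2 + Z3 = 3121 Ω.
Step 4 — Parallel with input shunt Z1: Z_in = Z1 || (Z2 + Z3) = 0.003924 + j3.5 Ω = 3.5∠89.9° Ω.
Step 5 — Power factor: PF = cos(φ) = Re(Z)/|Z| = 0.003924/3.5 = 0.001121.
Step 6 — Type: Im(Z) = 3.5 ⇒ lagging (phase φ = 89.9°).

PF = 0.001121 (lagging, φ = 89.9°)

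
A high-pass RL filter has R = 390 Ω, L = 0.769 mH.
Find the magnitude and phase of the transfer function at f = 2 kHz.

Step 1 — Angular frequency: ω = 2π·2000 = 1.257e+04 rad/s.
Step 2 — Transfer function: H(jω) = jωL/(R + jωL).
Step 3 — Numerator jωL = j·9.664; denominator R + jωL = 390 + j9.664.
Step 4 — H = 0.0006136 + j0.02476.
Step 5 — Magnitude: |H| = 0.02477 (-32.1 dB); phase: φ = 88.6°.

|H| = 0.02477 (-32.1 dB), φ = 88.6°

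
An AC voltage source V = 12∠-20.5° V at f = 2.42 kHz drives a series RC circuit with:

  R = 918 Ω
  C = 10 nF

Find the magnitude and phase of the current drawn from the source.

Step 1 — Angular frequency: ω = 2π·f = 2π·2420 = 1.521e+04 rad/s.
Step 2 — Component impedances:
  R: Z = R = 918 Ω
  C: Z = 1/(jωC) = -j/(ω·C) = 0 - j6577 Ω
Step 3 — Series combination: Z_total = R + C = 918 - j6577 Ω = 6640∠-82.1° Ω.
Step 4 — Source phasor: V = 12∠-20.5° V = 11.24 - j4.202 V.
Step 5 — Ohm's law: I = V / Z_total = (11.24 - j4.202) / (918 - j6577) = 0.0008608 + j0.001589 A.
Step 6 — Convert to polar: |I| = 0.001807 A, ∠I = 61.6°.

I = 0.001807∠61.6° A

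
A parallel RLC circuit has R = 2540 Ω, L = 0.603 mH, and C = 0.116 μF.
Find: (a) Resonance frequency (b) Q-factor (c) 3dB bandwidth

Step 1 — Resonance: ω₀ = 1/√(LC) = 1/√(0.000603·1.16e-07) = 1.196e+05 rad/s.
Step 2 — f₀ = ω₀/(2π) = 1.903e+04 Hz.
Step 3 — Parallel Q: Q = R/(ω₀L) = 2540/(1.196e+05·0.000603) = 35.23.
Step 4 — Bandwidth: Δω = ω₀/Q = 3394 rad/s; BW = Δω/(2π) = 540.2 Hz.

(a) f₀ = 1.903e+04 Hz  (b) Q = 35.23  (c) BW = 540.2 Hz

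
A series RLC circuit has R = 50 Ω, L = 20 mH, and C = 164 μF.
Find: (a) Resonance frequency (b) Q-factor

Step 1 — Resonance condition Im(Z)=0 gives ω₀ = 1/√(LC).
Step 2 — ω₀ = 1/√(0.02·0.000164) = 552.2 rad/s.
Step 3 — f₀ = ω₀/(2π) = 87.88 Hz.
Step 4 — Series Q: Q = ω₀L/R = 552.2·0.02/50 = 0.2209.

(a) f₀ = 87.88 Hz  (b) Q = 0.2209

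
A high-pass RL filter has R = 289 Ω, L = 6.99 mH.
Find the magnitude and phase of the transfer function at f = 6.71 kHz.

Step 1 — Angular frequency: ω = 2π·6710 = 4.216e+04 rad/s.
Step 2 — Transfer function: H(jω) = jωL/(R + jωL).
Step 3 — Numerator jωL = j·294.7; denominator R + jωL = 289 + j294.7.
Step 4 — H = 0.5098 + j0.4999.
Step 5 — Magnitude: |H| = 0.714 (-2.9 dB); phase: φ = 44.4°.

|H| = 0.714 (-2.9 dB), φ = 44.4°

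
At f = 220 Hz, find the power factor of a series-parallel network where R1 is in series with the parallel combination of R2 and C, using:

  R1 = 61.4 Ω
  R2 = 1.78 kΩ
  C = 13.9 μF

Step 1 — Angular frequency: ω = 2π·f = 2π·220 = 1382 rad/s.
Step 2 — Component impedances:
  R1: Z = R = 61.4 Ω
  R2: Z = R = 1780 Ω
  C: Z = 1/(jωC) = -j/(ω·C) = 0 - j52.05 Ω
Step 3 — Parallel branch: R2 || C = 1/(1/R2 + 1/C) = 1.52 - j52 Ω.
Step 4 — Series with R1: Z_total = R1 + (R2 || C) = 62.92 - j52 Ω = 81.63∠-39.6° Ω.
Step 5 — Power factor: PF = cos(φ) = Re(Z)/|Z| = 62.92/81.63 = 0.7708.
Step 6 — Type: Im(Z) = -52 ⇒ leading (phase φ = -39.6°).

PF = 0.7708 (leading, φ = -39.6°)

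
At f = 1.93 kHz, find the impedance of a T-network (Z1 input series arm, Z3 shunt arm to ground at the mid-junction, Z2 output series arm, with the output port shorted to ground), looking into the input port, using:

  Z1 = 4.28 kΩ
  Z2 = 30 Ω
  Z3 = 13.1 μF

Step 1 — Angular frequency: ω = 2π·f = 2π·1930 = 1.213e+04 rad/s.
Step 2 — Component impedances:
  Z1: Z = R = 4280 Ω
  Z2: Z = R = 30 Ω
  Z3: Z = 1/(jωC) = -j/(ω·C) = 0 - j6.295 Ω
Step 3 — With the output port shorted to ground, the output series arm Z2 runs from the junction to ground; the shunt arm Z3 also runs from the junction to ground. They appear in parallel: Z3 || Z2 = 1.265 - j6.029 Ω.
Step 4 — Series with input arm Z1: Z_in = Z1 + (Z3 || Z2) = 4281 - j6.029 Ω = 4281∠-0.1° Ω.

Z = 4281 - j6.029 Ω = 4281∠-0.1° Ω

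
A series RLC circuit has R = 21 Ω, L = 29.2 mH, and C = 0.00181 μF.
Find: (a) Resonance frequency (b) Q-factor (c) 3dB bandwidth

Step 1 — Resonance: ω₀ = 1/√(LC) = 1/√(0.0292·1.81e-09) = 1.376e+05 rad/s.
Step 2 — f₀ = ω₀/(2π) = 2.189e+04 Hz.
Step 3 — Series Q: Q = ω₀L/R = 1.376e+05·0.0292/21 = 191.3.
Step 4 — Bandwidth: Δω = ω₀/Q = 719.2 rad/s; BW = Δω/(2π) = 114.5 Hz.

(a) f₀ = 2.189e+04 Hz  (b) Q = 191.3  (c) BW = 114.5 Hz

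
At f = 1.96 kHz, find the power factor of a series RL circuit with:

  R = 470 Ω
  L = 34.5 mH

Step 1 — Angular frequency: ω = 2π·f = 2π·1960 = 1.232e+04 rad/s.
Step 2 — Component impedances:
  R: Z = R = 470 Ω
  L: Z = jωL = j·1.232e+04·0.0345 = 0 + j424.9 Ω
Step 3 — Series combination: Z_total = R + L = 470 + j424.9 Ω = 633.6∠42.1° Ω.
Step 4 — Power factor: PF = cos(φ) = Re(Z)/|Z| = 470/633.6 = 0.7418.
Step 5 — Type: Im(Z) = 424.9 ⇒ lagging (phase φ = 42.1°).

PF = 0.7418 (lagging, φ = 42.1°)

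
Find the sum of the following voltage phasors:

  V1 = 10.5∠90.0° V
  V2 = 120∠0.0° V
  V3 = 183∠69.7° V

Step 1 — Convert each phasor to rectangular form:
  V1 = 10.5·(cos(90.0°) + j·sin(90.0°)) = 0 + j10.5 V
  V2 = 120·(cos(0.0°) + j·sin(0.0°)) = 120 V
  V3 = 183·(cos(69.7°) + j·sin(69.7°)) = 63.49 + j171.6 V
Step 2 — Sum components: V_total = 183.5 + j182.1 V.
Step 3 — Convert to polar: |V_total| = 258.5 V, ∠V_total = 44.8°.

V_total = 258.5∠44.8° V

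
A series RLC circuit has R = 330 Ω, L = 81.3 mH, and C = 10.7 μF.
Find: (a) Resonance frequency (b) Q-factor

Step 1 — Resonance condition Im(Z)=0 gives ω₀ = 1/√(LC).
Step 2 — ω₀ = 1/√(0.0813·1.07e-05) = 1072 rad/s.
Step 3 — f₀ = ω₀/(2π) = 170.6 Hz.
Step 4 — Series Q: Q = ω₀L/R = 1072·0.0813/330 = 0.2641.

(a) f₀ = 170.6 Hz  (b) Q = 0.2641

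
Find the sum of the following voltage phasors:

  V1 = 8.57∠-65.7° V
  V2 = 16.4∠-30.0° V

Step 1 — Convert each phasor to rectangular form:
  V1 = 8.57·(cos(-65.7°) + j·sin(-65.7°)) = 3.527 - j7.811 V
  V2 = 16.4·(cos(-30.0°) + j·sin(-30.0°)) = 14.2 - j8.2 V
Step 2 — Sum components: V_total = 17.73 - j16.01 V.
Step 3 — Convert to polar: |V_total| = 23.89 V, ∠V_total = -42.1°.

V_total = 23.89∠-42.1° V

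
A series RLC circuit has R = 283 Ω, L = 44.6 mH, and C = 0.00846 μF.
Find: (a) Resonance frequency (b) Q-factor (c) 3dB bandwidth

Step 1 — Resonance: ω₀ = 1/√(LC) = 1/√(0.0446·8.46e-09) = 5.148e+04 rad/s.
Step 2 — f₀ = ω₀/(2π) = 8193 Hz.
Step 3 — Series Q: Q = ω₀L/R = 5.148e+04·0.0446/283 = 8.113.
Step 4 — Bandwidth: Δω = ω₀/Q = 6345 rad/s; BW = Δω/(2π) = 1010 Hz.

(a) f₀ = 8193 Hz  (b) Q = 8.113  (c) BW = 1010 Hz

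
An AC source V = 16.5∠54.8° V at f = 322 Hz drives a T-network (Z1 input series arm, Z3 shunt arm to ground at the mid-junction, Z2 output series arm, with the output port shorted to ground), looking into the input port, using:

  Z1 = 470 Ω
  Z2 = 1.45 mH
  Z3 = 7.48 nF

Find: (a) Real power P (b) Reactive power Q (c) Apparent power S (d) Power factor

Step 1 — Angular frequency: ω = 2π·f = 2π·322 = 2023 rad/s.
Step 2 — Component impedances:
  Z1: Z = R = 470 Ω
  Z2: Z = jωL = j·2023·0.00145 = 0 + j2.934 Ω
  Z3: Z = 1/(jωC) = -j/(ω·C) = 0 - j6.608e+04 Ω
Step 3 — With the output port shorted to ground, the output series arm Z2 runs from the junction to ground; the shunt arm Z3 also runs from the junction to ground. They appear in parallel: Z3 || Z2 = 0 + j2.934 Ω.
Step 4 — Series with input arm Z1: Z_in = Z1 + (Z3 || Z2) = 470 + j2.934 Ω = 470∠0.4° Ω.
Step 5 — Source phasor: V = 16.5∠54.8° V = 9.511 + j13.48 V.
Step 6 — Current: I = V / Z = 0.02041 + j0.02856 A = 0.03511∠54.4° A.
Step 7 — Complex power: S = V·I* = 0.5792 + j0.003616 VA.
Step 8 — Real power: P = Re(S) = 0.5792 W.
Step 9 — Reactive power: Q = Im(S) = 0.003616 VAR.
Step 10 — Apparent power: |S| = 0.5792 VA.
Step 11 — Power factor: PF = P/|S| = 1 (lagging).

(a) P = 0.5792 W  (b) Q = 0.003616 VAR  (c) S = 0.5792 VA  (d) PF = 1 (lagging)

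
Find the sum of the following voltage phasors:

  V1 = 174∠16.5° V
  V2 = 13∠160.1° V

Step 1 — Convert each phasor to rectangular form:
  V1 = 174·(cos(16.5°) + j·sin(16.5°)) = 166.8 + j49.42 V
  V2 = 13·(cos(160.1°) + j·sin(160.1°)) = -12.22 + j4.425 V
Step 2 — Sum components: V_total = 154.6 + j53.84 V.
Step 3 — Convert to polar: |V_total| = 163.7 V, ∠V_total = 19.2°.

V_total = 163.7∠19.2° V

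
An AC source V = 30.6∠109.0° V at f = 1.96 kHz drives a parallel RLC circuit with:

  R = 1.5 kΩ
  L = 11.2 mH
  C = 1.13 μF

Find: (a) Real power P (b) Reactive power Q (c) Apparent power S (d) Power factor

Step 1 — Angular frequency: ω = 2π·f = 2π·1960 = 1.232e+04 rad/s.
Step 2 — Component impedances:
  R: Z = R = 1500 Ω
  L: Z = jωL = j·1.232e+04·0.0112 = 0 + j137.9 Ω
  C: Z = 1/(jωC) = -j/(ω·C) = 0 - j71.86 Ω
Step 3 — Parallel combination: 1/Z_total = 1/R + 1/L + 1/C; Z_total = 14.86 - j148.5 Ω = 149.3∠-84.3° Ω.
Step 4 — Source phasor: V = 30.6∠109.0° V = -9.962 + j28.93 V.
Step 5 — Current: I = V / Z = -0.1995 - j0.04712 A = 0.205∠-166.7° A.
Step 6 — Complex power: S = V·I* = 0.6242 - j6.242 VA.
Step 7 — Real power: P = Re(S) = 0.6242 W.
Step 8 — Reactive power: Q = Im(S) = -6.242 VAR.
Step 9 — Apparent power: |S| = 6.273 VA.
Step 10 — Power factor: PF = P/|S| = 0.09952 (leading).

(a) P = 0.6242 W  (b) Q = -6.242 VAR  (c) S = 6.273 VA  (d) PF = 0.09952 (leading)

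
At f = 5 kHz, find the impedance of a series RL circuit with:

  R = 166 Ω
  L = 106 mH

Step 1 — Angular frequency: ω = 2π·f = 2π·5000 = 3.142e+04 rad/s.
Step 2 — Component impedances:
  R: Z = R = 166 Ω
  L: Z = jωL = j·3.142e+04·0.106 = 0 + j3330 Ω
Step 3 — Series combination: Z_total = R + L = 166 + j3330 Ω = 3334∠87.1° Ω.

Z = 166 + j3330 Ω = 3334∠87.1° Ω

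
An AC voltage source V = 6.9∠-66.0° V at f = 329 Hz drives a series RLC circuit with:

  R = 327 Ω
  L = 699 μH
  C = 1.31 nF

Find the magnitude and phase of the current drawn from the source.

Step 1 — Angular frequency: ω = 2π·f = 2π·329 = 2067 rad/s.
Step 2 — Component impedances:
  R: Z = R = 327 Ω
  L: Z = jωL = j·2067·0.000699 = 0 + j1.445 Ω
  C: Z = 1/(jωC) = -j/(ω·C) = 0 - j3.693e+05 Ω
Step 3 — Series combination: Z_total = R + L + C = 327 - j3.693e+05 Ω = 3.693e+05∠-89.9° Ω.
Step 4 — Source phasor: V = 6.9∠-66.0° V = 2.806 - j6.303 V.
Step 5 — Ohm's law: I = V / Z_total = (2.806 - j6.303) / (327 - j3.693e+05) = 1.708e-05 + j7.585e-06 A.
Step 6 — Convert to polar: |I| = 1.869e-05 A, ∠I = 23.9°.

I = 1.869e-05∠23.9° A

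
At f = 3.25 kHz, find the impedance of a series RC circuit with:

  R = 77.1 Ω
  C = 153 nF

Step 1 — Angular frequency: ω = 2π·f = 2π·3250 = 2.042e+04 rad/s.
Step 2 — Component impedances:
  R: Z = R = 77.1 Ω
  C: Z = 1/(jωC) = -j/(ω·C) = 0 - j320.1 Ω
Step 3 — Series combination: Z_total = R + C = 77.1 - j320.1 Ω = 329.2∠-76.5° Ω.

Z = 77.1 - j320.1 Ω = 329.2∠-76.5° Ω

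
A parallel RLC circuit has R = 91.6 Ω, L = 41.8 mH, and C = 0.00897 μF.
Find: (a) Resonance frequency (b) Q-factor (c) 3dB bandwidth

Step 1 — Resonance: ω₀ = 1/√(LC) = 1/√(0.0418·8.97e-09) = 5.164e+04 rad/s.
Step 2 — f₀ = ω₀/(2π) = 8219 Hz.
Step 3 — Parallel Q: Q = R/(ω₀L) = 91.6/(5.164e+04·0.0418) = 0.04243.
Step 4 — Bandwidth: Δω = ω₀/Q = 1.217e+06 rad/s; BW = Δω/(2π) = 1.937e+05 Hz.

(a) f₀ = 8219 Hz  (b) Q = 0.04243  (c) BW = 1.937e+05 Hz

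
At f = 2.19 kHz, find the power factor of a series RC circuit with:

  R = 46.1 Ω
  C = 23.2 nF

Step 1 — Angular frequency: ω = 2π·f = 2π·2190 = 1.376e+04 rad/s.
Step 2 — Component impedances:
  R: Z = R = 46.1 Ω
  C: Z = 1/(jωC) = -j/(ω·C) = 0 - j3132 Ω
Step 3 — Series combination: Z_total = R + C = 46.1 - j3132 Ω = 3133∠-89.2° Ω.
Step 4 — Power factor: PF = cos(φ) = Re(Z)/|Z| = 46.1/3132.8 = 0.01472.
Step 5 — Type: Im(Z) = -3132 ⇒ leading (phase φ = -89.2°).

PF = 0.01472 (leading, φ = -89.2°)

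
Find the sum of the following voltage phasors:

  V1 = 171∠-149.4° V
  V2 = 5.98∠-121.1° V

Step 1 — Convert each phasor to rectangular form:
  V1 = 171·(cos(-149.4°) + j·sin(-149.4°)) = -147.2 - j87.05 V
  V2 = 5.98·(cos(-121.1°) + j·sin(-121.1°)) = -3.089 - j5.12 V
Step 2 — Sum components: V_total = -150.3 - j92.17 V.
Step 3 — Convert to polar: |V_total| = 176.3 V, ∠V_total = -148.5°.

V_total = 176.3∠-148.5° V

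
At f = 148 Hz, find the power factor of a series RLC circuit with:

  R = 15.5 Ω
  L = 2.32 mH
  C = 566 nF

Step 1 — Angular frequency: ω = 2π·f = 2π·148 = 929.9 rad/s.
Step 2 — Component impedances:
  R: Z = R = 15.5 Ω
  L: Z = jωL = j·929.9·0.00232 = 0 + j2.157 Ω
  C: Z = 1/(jωC) = -j/(ω·C) = 0 - j1900 Ω
Step 3 — Series combination: Z_total = R + L + C = 15.5 - j1898 Ω = 1898∠-89.5° Ω.
Step 4 — Power factor: PF = cos(φ) = Re(Z)/|Z| = 15.5/1897.9 = 0.008167.
Step 5 — Type: Im(Z) = -1898 ⇒ leading (phase φ = -89.5°).

PF = 0.008167 (leading, φ = -89.5°)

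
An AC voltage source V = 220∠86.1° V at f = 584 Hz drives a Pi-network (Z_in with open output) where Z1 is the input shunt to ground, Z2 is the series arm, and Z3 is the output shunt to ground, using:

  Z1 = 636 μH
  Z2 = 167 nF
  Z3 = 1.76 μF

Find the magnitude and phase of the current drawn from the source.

Step 1 — Angular frequency: ω = 2π·f = 2π·584 = 3669 rad/s.
Step 2 — Component impedances:
  Z1: Z = jωL = j·3669·0.000636 = 0 + j2.334 Ω
  Z2: Z = 1/(jωC) = -j/(ω·C) = 0 - j1632 Ω
  Z3: Z = 1/(jωC) = -j/(ω·C) = 0 - j154.8 Ω
Step 3 — With open output, the series arm Z2 and the output shunt Z3 appear in series to ground: Z2 + Z3 = 0 - j1787 Ω.
Step 4 — Parallel with input shunt Z1: Z_in = Z1 || (Z2 + Z3) = 0 + j2.337 Ω = 2.337∠90.0° Ω.
Step 5 — Source phasor: V = 220∠86.1° V = 14.96 + j219.5 V.
Step 6 — Ohm's law: I = V / Z_total = (14.96 + j219.5) / (0 + j2.337) = 93.93 - j6.403 A.
Step 7 — Convert to polar: |I| = 94.15 A, ∠I = -3.9°.

I = 94.15∠-3.9° A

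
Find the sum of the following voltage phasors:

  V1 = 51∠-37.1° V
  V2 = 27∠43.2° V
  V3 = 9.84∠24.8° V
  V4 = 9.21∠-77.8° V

Step 1 — Convert each phasor to rectangular form:
  V1 = 51·(cos(-37.1°) + j·sin(-37.1°)) = 40.68 - j30.76 V
  V2 = 27·(cos(43.2°) + j·sin(43.2°)) = 19.68 + j18.48 V
  V3 = 9.84·(cos(24.8°) + j·sin(24.8°)) = 8.933 + j4.127 V
  V4 = 9.21·(cos(-77.8°) + j·sin(-77.8°)) = 1.946 - j9.002 V
Step 2 — Sum components: V_total = 71.24 - j17.16 V.
Step 3 — Convert to polar: |V_total| = 73.27 V, ∠V_total = -13.5°.

V_total = 73.27∠-13.5° V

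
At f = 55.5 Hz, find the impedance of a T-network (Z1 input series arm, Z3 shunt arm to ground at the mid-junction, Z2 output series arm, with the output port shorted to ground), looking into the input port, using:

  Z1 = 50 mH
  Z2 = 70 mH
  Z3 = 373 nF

Step 1 — Angular frequency: ω = 2π·f = 2π·55.5 = 348.7 rad/s.
Step 2 — Component impedances:
  Z1: Z = jωL = j·348.7·0.05 = 0 + j17.44 Ω
  Z2: Z = jωL = j·348.7·0.07 = 0 + j24.41 Ω
  Z3: Z = 1/(jωC) = -j/(ω·C) = 0 - j7688 Ω
Step 3 — With the output port shorted to ground, the output series arm Z2 runs from the junction to ground; the shunt arm Z3 also runs from the junction to ground. They appear in parallel: Z3 || Z2 = 0 + j24.49 Ω.
Step 4 — Series with input arm Z1: Z_in = Z1 + (Z3 || Z2) = 0 + j41.92 Ω = 41.92∠90.0° Ω.

Z = 0 + j41.92 Ω = 41.92∠90.0° Ω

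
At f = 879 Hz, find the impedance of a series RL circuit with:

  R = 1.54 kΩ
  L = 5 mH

Step 1 — Angular frequency: ω = 2π·f = 2π·879 = 5523 rad/s.
Step 2 — Component impedances:
  R: Z = R = 1540 Ω
  L: Z = jωL = j·5523·0.005 = 0 + j27.61 Ω
Step 3 — Series combination: Z_total = R + L = 1540 + j27.61 Ω = 1540∠1.0° Ω.

Z = 1540 + j27.61 Ω = 1540∠1.0° Ω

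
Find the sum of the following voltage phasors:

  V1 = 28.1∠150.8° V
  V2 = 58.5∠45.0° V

Step 1 — Convert each phasor to rectangular form:
  V1 = 28.1·(cos(150.8°) + j·sin(150.8°)) = -24.53 + j13.71 V
  V2 = 58.5·(cos(45.0°) + j·sin(45.0°)) = 41.37 + j41.37 V
Step 2 — Sum components: V_total = 16.84 + j55.07 V.
Step 3 — Convert to polar: |V_total| = 57.59 V, ∠V_total = 73.0°.

V_total = 57.59∠73.0° V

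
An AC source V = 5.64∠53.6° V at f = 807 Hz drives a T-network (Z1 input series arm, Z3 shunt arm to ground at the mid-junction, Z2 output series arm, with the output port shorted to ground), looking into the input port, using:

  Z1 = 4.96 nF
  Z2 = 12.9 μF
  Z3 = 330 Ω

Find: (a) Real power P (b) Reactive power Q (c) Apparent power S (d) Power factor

Step 1 — Angular frequency: ω = 2π·f = 2π·807 = 5071 rad/s.
Step 2 — Component impedances:
  Z1: Z = 1/(jωC) = -j/(ω·C) = 0 - j3.976e+04 Ω
  Z2: Z = 1/(jωC) = -j/(ω·C) = 0 - j15.29 Ω
  Z3: Z = R = 330 Ω
Step 3 — With the output port shorted to ground, the output series arm Z2 runs from the junction to ground; the shunt arm Z3 also runs from the junction to ground. They appear in parallel: Z3 || Z2 = 0.7068 - j15.26 Ω.
Step 4 — Series with input arm Z1: Z_in = Z1 + (Z3 || Z2) = 0.7068 - j3.978e+04 Ω = 3.978e+04∠-90.0° Ω.
Step 5 — Source phasor: V = 5.64∠53.6° V = 3.347 + j4.54 V.
Step 6 — Current: I = V / Z = -0.0001141 + j8.414e-05 A = 0.0001418∠143.6° A.
Step 7 — Complex power: S = V·I* = 1.421e-08 - j0.0007997 VA.
Step 8 — Real power: P = Re(S) = 1.421e-08 W.
Step 9 — Reactive power: Q = Im(S) = -0.0007997 VAR.
Step 10 — Apparent power: |S| = 0.0007997 VA.
Step 11 — Power factor: PF = P/|S| = 1.777e-05 (leading).

(a) P = 1.421e-08 W  (b) Q = -0.0007997 VAR  (c) S = 0.0007997 VA  (d) PF = 1.777e-05 (leading)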